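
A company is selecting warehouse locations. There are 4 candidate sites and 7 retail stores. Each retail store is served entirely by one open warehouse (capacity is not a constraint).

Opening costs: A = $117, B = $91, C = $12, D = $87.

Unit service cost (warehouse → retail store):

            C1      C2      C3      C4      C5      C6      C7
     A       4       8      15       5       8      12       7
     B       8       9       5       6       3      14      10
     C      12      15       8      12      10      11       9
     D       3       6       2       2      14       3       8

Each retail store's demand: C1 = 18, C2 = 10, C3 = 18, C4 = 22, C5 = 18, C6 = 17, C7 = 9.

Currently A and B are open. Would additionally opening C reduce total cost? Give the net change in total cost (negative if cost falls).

Current service cost with {A, B}: 673.
Adding C: each retail store re-picks its cheapest; new service cost 656, saving 17.
Extra fixed cost: 12. Net change = 12 − 17 = -5.
(Totals: 881 → 876.)

Yes — net change −5 (cost falls by 5).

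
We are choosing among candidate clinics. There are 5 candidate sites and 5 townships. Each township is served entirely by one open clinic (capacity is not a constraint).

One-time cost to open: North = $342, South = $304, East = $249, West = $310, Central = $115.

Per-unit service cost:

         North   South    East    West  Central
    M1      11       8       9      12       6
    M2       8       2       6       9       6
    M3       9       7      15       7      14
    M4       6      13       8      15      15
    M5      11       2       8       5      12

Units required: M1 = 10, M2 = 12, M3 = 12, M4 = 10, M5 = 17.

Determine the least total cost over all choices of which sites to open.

Minimum total cost: 656

For any fixed open set, each township goes to its cheapest open site; total = fixed + service.
{South}: M1→South 8·10=80, M2→South 2·12=24, M3→South 7·12=84, M4→South 13·10=130, M5→South 2·17=34. Service 352; fixed 304; total 656.
{South, Central}: service 332 + fixed 419 = 751
{Central}: M1→Central 6·10=60, M2→Central 6·12=72, M3→Central 14·12=168, M4→Central 15·10=150, M5→Central 12·17=204. Service 654; fixed 115; total 769.
{North, South, East, West, Central}: M1→Central 6·10=60, M2→South 2·12=24, M3→South 7·12=84, M4→North 6·10=60, M5→South 2·17=34. Service 262; fixed 1320; total 1582.
No other subset beats 656.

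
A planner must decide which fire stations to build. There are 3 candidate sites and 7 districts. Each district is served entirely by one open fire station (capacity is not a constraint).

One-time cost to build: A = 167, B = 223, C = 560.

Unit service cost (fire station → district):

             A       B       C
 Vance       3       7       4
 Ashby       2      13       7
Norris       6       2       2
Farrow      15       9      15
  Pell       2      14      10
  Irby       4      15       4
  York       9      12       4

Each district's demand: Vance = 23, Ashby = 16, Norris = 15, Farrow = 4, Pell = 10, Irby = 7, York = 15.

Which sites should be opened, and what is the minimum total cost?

For any fixed open set, each district goes to its cheapest open site; total = fixed + service.
{A}: Vance→A 3·23=69, Ashby→A 2·16=32, Norris→A 6·15=90, Farrow→A 15·4=60, Pell→A 2·10=20, Irby→A 4·7=28, York→A 9·15=135. Service 434; fixed 167; total 601.
{A, B}: service 350 + fixed 390 = 740
{A, C}: service 299 + fixed 727 = 1026
{A, B, C}: Vance→A 3·23=69, Ashby→A 2·16=32, Norris→B 2·15=30, Farrow→B 9·4=36, Pell→A 2·10=20, Irby→A 4·7=28, York→C 4·15=60. Service 275; fixed 950; total 1225.
No other subset beats 601.

Open A only; minimum total cost 601.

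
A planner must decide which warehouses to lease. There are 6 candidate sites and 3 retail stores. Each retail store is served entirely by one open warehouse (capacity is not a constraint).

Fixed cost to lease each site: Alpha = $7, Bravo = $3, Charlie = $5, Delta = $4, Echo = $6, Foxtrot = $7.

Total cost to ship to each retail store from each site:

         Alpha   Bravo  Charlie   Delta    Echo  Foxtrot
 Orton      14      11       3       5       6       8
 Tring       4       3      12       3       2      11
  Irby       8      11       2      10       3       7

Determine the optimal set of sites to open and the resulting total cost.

For any fixed open set, each retail store goes to its cheapest open site; total = fixed + service.
{Bravo, Charlie}: Orton→Charlie 3, Tring→Bravo 3, Irby→Charlie 2. Service 8; fixed 8; total 16.
{Charlie, Delta}: Orton→Charlie 3, Tring→Delta 3, Irby→Charlie 2. Service 8; fixed 9; total 17.
{Echo}: service 11 + fixed 6 = 17
{Alpha, Bravo, Charlie, Delta, Echo, Foxtrot}: service 7 + fixed 32 = 39
No other subset beats 16.

Open Bravo and Charlie; minimum total cost 16.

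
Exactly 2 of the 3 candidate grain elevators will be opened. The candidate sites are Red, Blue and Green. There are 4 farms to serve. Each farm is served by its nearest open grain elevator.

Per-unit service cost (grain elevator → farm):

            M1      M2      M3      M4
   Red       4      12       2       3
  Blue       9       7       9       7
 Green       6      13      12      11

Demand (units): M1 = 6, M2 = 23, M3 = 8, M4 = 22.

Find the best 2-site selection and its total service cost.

Choose Red and Blue; total service cost 267.

With exactly 2 open, each farm uses its cheapest among the chosen.
{Red, Blue}: M1→Red 4·6=24, M2→Blue 7·23=161, M3→Red 2·8=16, M4→Red 3·22=66. Service cost 267.
{Red, Green}: service cost 382
{Blue, Green}: service cost 423
Among all 3 size-2 choices, {Red, Blue} is lowest.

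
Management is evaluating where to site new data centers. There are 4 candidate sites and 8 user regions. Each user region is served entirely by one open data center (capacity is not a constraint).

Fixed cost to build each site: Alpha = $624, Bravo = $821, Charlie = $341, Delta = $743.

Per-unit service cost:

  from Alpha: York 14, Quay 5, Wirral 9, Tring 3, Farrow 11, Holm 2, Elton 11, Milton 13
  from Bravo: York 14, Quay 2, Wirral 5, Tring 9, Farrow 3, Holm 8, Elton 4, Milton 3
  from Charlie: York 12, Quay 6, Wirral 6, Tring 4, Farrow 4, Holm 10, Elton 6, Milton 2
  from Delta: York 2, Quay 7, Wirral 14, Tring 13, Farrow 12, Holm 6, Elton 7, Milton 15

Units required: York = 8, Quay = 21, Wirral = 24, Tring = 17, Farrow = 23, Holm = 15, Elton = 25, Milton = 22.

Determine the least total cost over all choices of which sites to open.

For any fixed open set, each user region goes to its cheapest open site; total = fixed + service.
{Charlie}: York→Charlie 12·8=96, Quay→Charlie 6·21=126, Wirral→Charlie 6·24=144, Tring→Charlie 4·17=68, Farrow→Charlie 4·23=92, Holm→Charlie 10·15=150, Elton→Charlie 6·25=150, Milton→Charlie 2·22=44. Service 870; fixed 341; total 1211.
{Bravo}: York→Bravo 14·8=112, Quay→Bravo 2·21=42, Wirral→Bravo 5·24=120, Tring→Bravo 9·17=153, Farrow→Bravo 3·23=69, Holm→Bravo 8·15=120, Elton→Bravo 4·25=100, Milton→Bravo 3·22=66. Service 782; fixed 821; total 1603.
{Alpha, Charlie}: York→Charlie 12·8=96, Quay→Alpha 5·21=105, Wirral→Charlie 6·24=144, Tring→Alpha 3·17=51, Farrow→Charlie 4·23=92, Holm→Alpha 2·15=30, Elton→Charlie 6·25=150, Milton→Charlie 2·22=44. Service 712; fixed 965; total 1677.
{Alpha, Bravo, Charlie, Delta}: service 472 + fixed 2529 = 3001
(All 15 nonempty subsets were checked; Charlie only is lowest.)

Minimum total cost: 1211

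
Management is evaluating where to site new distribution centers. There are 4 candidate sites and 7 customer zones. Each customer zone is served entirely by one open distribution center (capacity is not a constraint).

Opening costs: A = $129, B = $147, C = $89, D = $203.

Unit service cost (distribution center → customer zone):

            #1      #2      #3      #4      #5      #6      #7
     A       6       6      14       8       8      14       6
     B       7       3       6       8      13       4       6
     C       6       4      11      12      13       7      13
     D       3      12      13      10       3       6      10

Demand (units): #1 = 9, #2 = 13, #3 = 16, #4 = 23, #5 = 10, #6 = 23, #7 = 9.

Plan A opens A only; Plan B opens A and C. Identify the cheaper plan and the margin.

Plan A: {A}: #1→A 6·9=54, #2→A 6·13=78, #3→A 14·16=224, #4→A 8·23=184, #5→A 8·10=80, #6→A 14·23=322, #7→A 6·9=54. Service 996; fixed 129; total 1125.
Plan B: {A, C}: #1→A 6·9=54, #2→C 4·13=52, #3→C 11·16=176, #4→A 8·23=184, #5→A 8·10=80, #6→C 7·23=161, #7→A 6·9=54. Service 761; fixed 218; total 979.
Difference: |1125 − 979| = 146.

Plan B is cheaper by 146.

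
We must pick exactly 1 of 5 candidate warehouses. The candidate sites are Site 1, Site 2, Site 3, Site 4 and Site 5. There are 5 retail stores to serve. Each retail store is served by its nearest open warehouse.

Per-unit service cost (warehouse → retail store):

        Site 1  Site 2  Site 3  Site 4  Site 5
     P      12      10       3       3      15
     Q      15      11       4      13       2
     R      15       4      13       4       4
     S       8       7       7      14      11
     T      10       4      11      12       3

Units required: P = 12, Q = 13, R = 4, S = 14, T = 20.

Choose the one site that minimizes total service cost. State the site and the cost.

With exactly 1 open, each retail store uses its cheapest among the chosen.
{Site 5}: P→Site 5 15·12=180, Q→Site 5 2·13=26, R→Site 5 4·4=16, S→Site 5 11·14=154, T→Site 5 3·20=60. Service cost 436.
{Site 2}: service cost 457
{Site 3}: service cost 458
Among all 5 size-1 choices, {Site 5} is lowest.

Choose Site 5 only; total service cost 436.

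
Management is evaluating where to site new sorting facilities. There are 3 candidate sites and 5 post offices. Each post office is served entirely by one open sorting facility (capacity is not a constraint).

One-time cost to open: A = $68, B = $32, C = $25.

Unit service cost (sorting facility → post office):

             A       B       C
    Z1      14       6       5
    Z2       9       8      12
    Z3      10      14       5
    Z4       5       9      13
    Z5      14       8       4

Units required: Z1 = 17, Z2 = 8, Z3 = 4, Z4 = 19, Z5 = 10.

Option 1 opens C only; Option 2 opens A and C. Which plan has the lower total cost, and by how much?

Option 1: {C}: Z1→C 5·17=85, Z2→C 12·8=96, Z3→C 5·4=20, Z4→C 13·19=247, Z5→C 4·10=40. Service 488; fixed 25; total 513.
Option 2: {A, C}: Z1→C 5·17=85, Z2→A 9·8=72, Z3→C 5·4=20, Z4→A 5·19=95, Z5→C 4·10=40. Service 312; fixed 93; total 405.
Difference: |513 − 405| = 108.

Option 2 is cheaper by 108.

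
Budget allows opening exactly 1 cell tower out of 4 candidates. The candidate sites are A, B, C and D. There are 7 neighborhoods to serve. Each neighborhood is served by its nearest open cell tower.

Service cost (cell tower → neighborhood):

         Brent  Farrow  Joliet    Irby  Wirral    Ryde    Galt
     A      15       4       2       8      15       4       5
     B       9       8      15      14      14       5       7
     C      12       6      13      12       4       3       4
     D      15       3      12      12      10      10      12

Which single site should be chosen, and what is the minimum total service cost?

Choose A only; total service cost 53.

With exactly 1 open, each neighborhood uses its cheapest among the chosen.
{A}: Brent→A 15, Farrow→A 4, Joliet→A 2, Irby→A 8, Wirral→A 15, Ryde→A 4, Galt→A 5. Service cost 53.
{C}: service cost 54
{B}: service cost 72
Among all 4 size-1 choices, {A} is lowest.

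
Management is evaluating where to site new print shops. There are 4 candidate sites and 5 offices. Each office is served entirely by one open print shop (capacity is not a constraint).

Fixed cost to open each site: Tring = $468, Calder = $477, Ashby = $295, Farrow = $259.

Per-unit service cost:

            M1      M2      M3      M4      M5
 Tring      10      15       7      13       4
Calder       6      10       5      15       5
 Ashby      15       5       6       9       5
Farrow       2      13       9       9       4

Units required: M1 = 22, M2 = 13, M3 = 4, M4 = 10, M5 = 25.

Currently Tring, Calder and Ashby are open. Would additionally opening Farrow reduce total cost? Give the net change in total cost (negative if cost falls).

Current service cost with {Tring, Calder, Ashby}: 407.
Adding Farrow: each office re-picks its cheapest; new service cost 319, saving 88.
Extra fixed cost: 259. Net change = 259 − 88 = 171.
(Totals: 1647 → 1818.)

No — net change +171 (cost rises by 171).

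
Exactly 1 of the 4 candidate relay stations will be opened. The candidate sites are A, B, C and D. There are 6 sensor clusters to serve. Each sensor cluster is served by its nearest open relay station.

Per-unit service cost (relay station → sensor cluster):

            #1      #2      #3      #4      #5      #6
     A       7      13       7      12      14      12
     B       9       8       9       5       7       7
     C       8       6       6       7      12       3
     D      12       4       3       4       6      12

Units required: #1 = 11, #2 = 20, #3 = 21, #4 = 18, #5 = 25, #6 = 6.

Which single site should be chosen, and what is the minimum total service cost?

Choose D only; total service cost 569.

With exactly 1 open, each sensor cluster uses its cheapest among the chosen.
{D}: #1→D 12·11=132, #2→D 4·20=80, #3→D 3·21=63, #4→D 4·18=72, #5→D 6·25=150, #6→D 12·6=72. Service cost 569.
{B}: service cost 755
{C}: service cost 778
Among all 4 size-1 choices, {D} is lowest.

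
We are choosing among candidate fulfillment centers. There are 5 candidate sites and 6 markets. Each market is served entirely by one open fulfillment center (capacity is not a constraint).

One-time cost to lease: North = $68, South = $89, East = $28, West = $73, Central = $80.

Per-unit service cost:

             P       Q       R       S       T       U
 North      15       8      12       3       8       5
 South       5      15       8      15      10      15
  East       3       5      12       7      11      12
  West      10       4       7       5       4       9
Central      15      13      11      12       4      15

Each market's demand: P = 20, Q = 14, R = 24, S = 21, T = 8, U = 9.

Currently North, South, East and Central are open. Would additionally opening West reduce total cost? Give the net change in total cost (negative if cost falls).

No — net change +35 (cost rises by 35).

Current service cost with {North, South, East, Central}: 462.
Adding West: each market re-picks its cheapest; new service cost 424, saving 38.
Extra fixed cost: 73. Net change = 73 − 38 = 35.
(Totals: 727 → 762.)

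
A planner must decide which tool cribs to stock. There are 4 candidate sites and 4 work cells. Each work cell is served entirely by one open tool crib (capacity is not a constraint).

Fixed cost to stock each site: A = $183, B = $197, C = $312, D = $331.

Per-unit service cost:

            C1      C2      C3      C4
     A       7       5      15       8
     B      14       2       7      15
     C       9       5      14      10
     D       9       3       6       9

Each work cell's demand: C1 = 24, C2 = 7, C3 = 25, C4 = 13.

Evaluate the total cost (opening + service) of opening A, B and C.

Each work cell is assigned to its cheapest site among the open ones.
{A, B, C}: C1→A 7·24=168, C2→B 2·7=14, C3→B 7·25=175, C4→A 8·13=104. Service 461; fixed 692; total 1153.

Total cost: 1153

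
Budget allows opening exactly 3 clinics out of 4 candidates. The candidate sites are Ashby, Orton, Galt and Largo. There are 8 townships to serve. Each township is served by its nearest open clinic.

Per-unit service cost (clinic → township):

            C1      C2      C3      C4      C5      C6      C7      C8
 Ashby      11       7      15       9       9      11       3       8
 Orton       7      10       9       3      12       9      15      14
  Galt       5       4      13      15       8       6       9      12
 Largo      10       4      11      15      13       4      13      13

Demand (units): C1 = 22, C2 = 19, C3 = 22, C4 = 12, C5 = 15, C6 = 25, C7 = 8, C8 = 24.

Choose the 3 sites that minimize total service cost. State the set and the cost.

With exactly 3 open, each township uses its cheapest among the chosen.
{Ashby, Orton, Galt}: C1→Galt 5·22=110, C2→Galt 4·19=76, C3→Orton 9·22=198, C4→Orton 3·12=36, C5→Galt 8·15=120, C6→Galt 6·25=150, C7→Ashby 3·8=24, C8→Ashby 8·24=192. Service cost 906.
{Ashby, Orton, Largo}: service cost 915
{Ashby, Galt, Largo}: service cost 972
Among all 4 size-3 choices, {Ashby, Orton, Galt} is lowest.

Choose Ashby, Orton and Galt; total service cost 906.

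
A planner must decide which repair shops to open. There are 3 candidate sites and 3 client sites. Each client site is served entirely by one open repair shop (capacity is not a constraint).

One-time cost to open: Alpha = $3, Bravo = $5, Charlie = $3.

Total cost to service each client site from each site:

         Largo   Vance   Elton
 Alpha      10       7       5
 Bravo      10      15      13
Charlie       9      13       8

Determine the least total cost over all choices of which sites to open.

For any fixed open set, each client site goes to its cheapest open site; total = fixed + service.
{Alpha}: Largo→Alpha 10, Vance→Alpha 7, Elton→Alpha 5. Service 22; fixed 3; total 25.
{Alpha, Charlie}: Largo→Charlie 9, Vance→Alpha 7, Elton→Alpha 5. Service 21; fixed 6; total 27.
{Alpha, Bravo}: Largo→Alpha 10, Vance→Alpha 7, Elton→Alpha 5. Service 22; fixed 8; total 30.
{Alpha, Bravo, Charlie}: Largo→Charlie 9, Vance→Alpha 7, Elton→Alpha 5. Service 21; fixed 11; total 32.
No other subset beats 25.

Minimum total cost: 25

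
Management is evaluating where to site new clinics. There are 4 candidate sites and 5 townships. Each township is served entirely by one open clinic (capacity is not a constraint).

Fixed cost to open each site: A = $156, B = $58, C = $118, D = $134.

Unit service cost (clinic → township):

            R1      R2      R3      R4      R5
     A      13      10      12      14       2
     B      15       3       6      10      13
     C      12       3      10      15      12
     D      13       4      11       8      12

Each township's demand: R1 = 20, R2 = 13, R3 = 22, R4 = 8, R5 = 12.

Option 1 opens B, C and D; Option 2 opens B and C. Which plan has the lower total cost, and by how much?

Option 2 is cheaper by 118.

Option 1: {B, C, D}: R1→C 12·20=240, R2→B 3·13=39, R3→B 6·22=132, R4→D 8·8=64, R5→C 12·12=144. Service 619; fixed 310; total 929.
Option 2: {B, C}: R1→C 12·20=240, R2→B 3·13=39, R3→B 6·22=132, R4→B 10·8=80, R5→C 12·12=144. Service 635; fixed 176; total 811.
Difference: |929 − 811| = 118.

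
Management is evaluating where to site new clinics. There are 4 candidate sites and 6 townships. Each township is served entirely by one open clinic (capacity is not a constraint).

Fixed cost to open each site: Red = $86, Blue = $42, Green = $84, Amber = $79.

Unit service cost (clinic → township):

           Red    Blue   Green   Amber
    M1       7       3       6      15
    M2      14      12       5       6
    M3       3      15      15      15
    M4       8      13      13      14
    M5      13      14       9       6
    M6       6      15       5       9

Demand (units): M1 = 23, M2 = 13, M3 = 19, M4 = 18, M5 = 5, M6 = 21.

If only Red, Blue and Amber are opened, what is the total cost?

Each township is assigned to its cheapest site among the open ones.
{Red, Blue, Amber}: M1→Blue 3·23=69, M2→Amber 6·13=78, M3→Red 3·19=57, M4→Red 8·18=144, M5→Amber 6·5=30, M6→Red 6·21=126. Service 504; fixed 207; total 711.

Total cost: 711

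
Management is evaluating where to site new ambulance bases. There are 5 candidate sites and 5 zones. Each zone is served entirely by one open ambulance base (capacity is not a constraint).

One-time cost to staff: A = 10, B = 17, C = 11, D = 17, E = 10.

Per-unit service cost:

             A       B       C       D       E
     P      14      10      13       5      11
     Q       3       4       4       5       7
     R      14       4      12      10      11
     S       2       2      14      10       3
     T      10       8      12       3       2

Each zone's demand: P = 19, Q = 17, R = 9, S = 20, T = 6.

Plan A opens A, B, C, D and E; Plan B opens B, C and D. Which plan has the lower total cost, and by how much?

Plan A is cheaper by 3.

Plan A: {A, B, C, D, E}: P→D 5·19=95, Q→A 3·17=51, R→B 4·9=36, S→A 2·20=40, T→E 2·6=12. Service 234; fixed 65; total 299.
Plan B: {B, C, D}: P→D 5·19=95, Q→B 4·17=68, R→B 4·9=36, S→B 2·20=40, T→D 3·6=18. Service 257; fixed 45; total 302.
Difference: |299 − 302| = 3.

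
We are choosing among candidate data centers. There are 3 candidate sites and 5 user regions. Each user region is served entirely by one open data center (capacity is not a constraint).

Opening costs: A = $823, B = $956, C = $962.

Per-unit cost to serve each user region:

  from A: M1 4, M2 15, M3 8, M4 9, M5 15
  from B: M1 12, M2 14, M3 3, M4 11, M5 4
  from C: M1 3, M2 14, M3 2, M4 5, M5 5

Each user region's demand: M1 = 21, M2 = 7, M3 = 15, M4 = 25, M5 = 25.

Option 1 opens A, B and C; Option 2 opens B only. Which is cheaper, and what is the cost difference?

Option 2 is cheaper by 1431.

Option 1: {A, B, C}: M1→C 3·21=63, M2→B 14·7=98, M3→C 2·15=30, M4→C 5·25=125, M5→B 4·25=100. Service 416; fixed 2741; total 3157.
Option 2: {B}: M1→B 12·21=252, M2→B 14·7=98, M3→B 3·15=45, M4→B 11·25=275, M5→B 4·25=100. Service 770; fixed 956; total 1726.
Difference: |3157 − 1726| = 1431.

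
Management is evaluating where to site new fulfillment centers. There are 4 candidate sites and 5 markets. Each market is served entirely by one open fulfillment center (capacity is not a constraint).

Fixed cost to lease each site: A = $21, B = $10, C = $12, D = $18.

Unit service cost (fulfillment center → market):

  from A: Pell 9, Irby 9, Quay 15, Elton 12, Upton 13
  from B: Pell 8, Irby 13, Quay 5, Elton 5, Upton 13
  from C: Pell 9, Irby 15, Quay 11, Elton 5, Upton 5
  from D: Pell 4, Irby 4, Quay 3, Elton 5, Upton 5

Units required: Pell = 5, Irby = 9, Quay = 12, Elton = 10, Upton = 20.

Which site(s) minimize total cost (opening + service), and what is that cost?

For any fixed open set, each market goes to its cheapest open site; total = fixed + service.
{D}: Pell→D 4·5=20, Irby→D 4·9=36, Quay→D 3·12=36, Elton→D 5·10=50, Upton→D 5·20=100. Service 242; fixed 18; total 260.
{B, D}: Pell→D 4·5=20, Irby→D 4·9=36, Quay→D 3·12=36, Elton→B 5·10=50, Upton→D 5·20=100. Service 242; fixed 28; total 270.
{C, D}: service 242 + fixed 30 = 272
{A, B, C, D}: service 242 + fixed 61 = 303
No other subset beats 260.

Open D only; minimum total cost 260.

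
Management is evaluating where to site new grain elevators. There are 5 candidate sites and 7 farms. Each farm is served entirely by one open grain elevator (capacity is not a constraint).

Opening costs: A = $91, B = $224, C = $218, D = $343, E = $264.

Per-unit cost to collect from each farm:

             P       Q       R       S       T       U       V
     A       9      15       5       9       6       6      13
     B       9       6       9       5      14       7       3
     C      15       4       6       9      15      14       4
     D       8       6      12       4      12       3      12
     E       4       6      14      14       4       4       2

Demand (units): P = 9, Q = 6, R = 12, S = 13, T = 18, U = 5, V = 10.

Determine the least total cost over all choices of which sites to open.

Minimum total cost: 707

For any fixed open set, each farm goes to its cheapest open site; total = fixed + service.
{A}: P→A 9·9=81, Q→A 15·6=90, R→A 5·12=60, S→A 9·13=117, T→A 6·18=108, U→A 6·5=30, V→A 13·10=130. Service 616; fixed 91; total 707.
{A, E}: service 361 + fixed 355 = 716
{A, B}: P→A 9·9=81, Q→B 6·6=36, R→A 5·12=60, S→B 5·13=65, T→A 6·18=108, U→A 6·5=30, V→B 3·10=30. Service 410; fixed 315; total 725.
{A, B, C, D, E}: service 279 + fixed 1140 = 1419
No other subset beats 707.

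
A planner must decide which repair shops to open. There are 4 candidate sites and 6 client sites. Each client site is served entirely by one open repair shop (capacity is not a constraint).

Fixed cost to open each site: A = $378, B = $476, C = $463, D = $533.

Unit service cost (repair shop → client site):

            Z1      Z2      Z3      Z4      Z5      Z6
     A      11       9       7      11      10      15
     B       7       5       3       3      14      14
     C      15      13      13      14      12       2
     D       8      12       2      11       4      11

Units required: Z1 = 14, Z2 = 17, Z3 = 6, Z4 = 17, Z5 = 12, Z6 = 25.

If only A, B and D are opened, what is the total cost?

Total cost: 1956

Each client site is assigned to its cheapest site among the open ones.
{A, B, D}: Z1→B 7·14=98, Z2→B 5·17=85, Z3→D 2·6=12, Z4→B 3·17=51, Z5→D 4·12=48, Z6→D 11·25=275. Service 569; fixed 1387; total 1956.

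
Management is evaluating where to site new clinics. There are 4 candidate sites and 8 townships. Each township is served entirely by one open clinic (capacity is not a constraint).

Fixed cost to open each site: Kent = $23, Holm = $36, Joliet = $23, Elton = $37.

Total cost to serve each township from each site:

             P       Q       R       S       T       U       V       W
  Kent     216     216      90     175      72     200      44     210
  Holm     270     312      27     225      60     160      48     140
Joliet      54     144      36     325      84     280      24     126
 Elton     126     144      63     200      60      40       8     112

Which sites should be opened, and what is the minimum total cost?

Open Kent, Joliet and Elton; minimum total cost 712.

For any fixed open set, each township goes to its cheapest open site; total = fixed + service.
{Kent, Joliet, Elton}: P→Joliet 54, Q→Joliet 144, R→Joliet 36, S→Kent 175, T→Elton 60, U→Elton 40, V→Elton 8, W→Elton 112. Service 629; fixed 83; total 712.
{Joliet, Elton}: service 654 + fixed 60 = 714
{Kent, Holm, Joliet, Elton}: P→Joliet 54, Q→Joliet 144, R→Holm 27, S→Kent 175, T→Holm 60, U→Elton 40, V→Elton 8, W→Elton 112. Service 620; fixed 119; total 739.
{Kent}: P→Kent 216, Q→Kent 216, R→Kent 90, S→Kent 175, T→Kent 72, U→Kent 200, V→Kent 44, W→Kent 210. Service 1223; fixed 23; total 1246.
No other subset beats 712.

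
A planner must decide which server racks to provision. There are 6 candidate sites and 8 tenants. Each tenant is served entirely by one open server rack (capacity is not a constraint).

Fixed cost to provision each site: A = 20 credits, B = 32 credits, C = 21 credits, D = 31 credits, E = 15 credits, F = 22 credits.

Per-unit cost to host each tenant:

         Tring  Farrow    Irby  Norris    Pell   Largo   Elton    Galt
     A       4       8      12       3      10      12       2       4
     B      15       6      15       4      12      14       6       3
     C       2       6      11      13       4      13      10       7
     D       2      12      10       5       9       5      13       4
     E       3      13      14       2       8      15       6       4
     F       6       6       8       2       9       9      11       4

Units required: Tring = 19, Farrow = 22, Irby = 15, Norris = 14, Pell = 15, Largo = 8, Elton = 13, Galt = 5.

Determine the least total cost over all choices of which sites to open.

Minimum total cost: 558

For any fixed open set, each tenant goes to its cheapest open site; total = fixed + service.
{A, C, D, F}: Tring→C 2·19=38, Farrow→C 6·22=132, Irby→F 8·15=120, Norris→F 2·14=28, Pell→C 4·15=60, Largo→D 5·8=40, Elton→A 2·13=26, Galt→A 4·5=20. Service 464; fixed 94; total 558.
{A, C, F}: service 496 + fixed 63 = 559
{A, C, D, E, F}: service 464 + fixed 109 = 573
{A, B, C, D, E, F}: service 459 + fixed 141 = 600
No other subset beats 558.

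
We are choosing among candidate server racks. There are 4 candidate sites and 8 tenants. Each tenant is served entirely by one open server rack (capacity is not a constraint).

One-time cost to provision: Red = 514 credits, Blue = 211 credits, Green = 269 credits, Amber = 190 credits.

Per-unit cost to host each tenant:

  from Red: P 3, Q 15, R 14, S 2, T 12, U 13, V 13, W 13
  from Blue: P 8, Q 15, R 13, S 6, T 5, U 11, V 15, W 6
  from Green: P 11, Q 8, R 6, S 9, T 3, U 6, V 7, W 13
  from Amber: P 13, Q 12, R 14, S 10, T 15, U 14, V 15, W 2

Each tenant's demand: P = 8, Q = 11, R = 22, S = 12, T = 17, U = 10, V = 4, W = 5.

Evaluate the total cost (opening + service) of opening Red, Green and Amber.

Total cost: 1390

Each tenant is assigned to its cheapest site among the open ones.
{Red, Green, Amber}: P→Red 3·8=24, Q→Green 8·11=88, R→Green 6·22=132, S→Red 2·12=24, T→Green 3·17=51, U→Green 6·10=60, V→Green 7·4=28, W→Amber 2·5=10. Service 417; fixed 973; total 1390.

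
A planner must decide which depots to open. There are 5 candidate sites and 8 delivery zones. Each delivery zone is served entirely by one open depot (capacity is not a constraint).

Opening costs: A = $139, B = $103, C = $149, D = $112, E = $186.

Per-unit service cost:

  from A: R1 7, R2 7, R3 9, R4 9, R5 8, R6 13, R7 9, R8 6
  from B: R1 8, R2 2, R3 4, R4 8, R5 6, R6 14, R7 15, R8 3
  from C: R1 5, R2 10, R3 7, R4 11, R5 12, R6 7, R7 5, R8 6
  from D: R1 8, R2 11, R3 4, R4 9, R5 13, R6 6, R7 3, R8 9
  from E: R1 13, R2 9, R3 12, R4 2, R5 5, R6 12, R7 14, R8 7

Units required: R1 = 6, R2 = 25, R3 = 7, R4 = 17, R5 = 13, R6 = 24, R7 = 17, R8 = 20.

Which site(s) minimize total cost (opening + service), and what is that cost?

For any fixed open set, each delivery zone goes to its cheapest open site; total = fixed + service.
{B, D}: R1→B 8·6=48, R2→B 2·25=50, R3→B 4·7=28, R4→B 8·17=136, R5→B 6·13=78, R6→D 6·24=144, R7→D 3·17=51, R8→B 3·20=60. Service 595; fixed 215; total 810.
{B, D, E}: R1→B 8·6=48, R2→B 2·25=50, R3→B 4·7=28, R4→E 2·17=34, R5→E 5·13=65, R6→D 6·24=144, R7→D 3·17=51, R8→B 3·20=60. Service 480; fixed 401; total 881.
{B, C}: R1→C 5·6=30, R2→B 2·25=50, R3→B 4·7=28, R4→B 8·17=136, R5→B 6·13=78, R6→C 7·24=168, R7→C 5·17=85, R8→B 3·20=60. Service 635; fixed 252; total 887.
{A, B, C, D, E}: service 462 + fixed 689 = 1151
No other subset beats 810.

Open B and D; minimum total cost 810.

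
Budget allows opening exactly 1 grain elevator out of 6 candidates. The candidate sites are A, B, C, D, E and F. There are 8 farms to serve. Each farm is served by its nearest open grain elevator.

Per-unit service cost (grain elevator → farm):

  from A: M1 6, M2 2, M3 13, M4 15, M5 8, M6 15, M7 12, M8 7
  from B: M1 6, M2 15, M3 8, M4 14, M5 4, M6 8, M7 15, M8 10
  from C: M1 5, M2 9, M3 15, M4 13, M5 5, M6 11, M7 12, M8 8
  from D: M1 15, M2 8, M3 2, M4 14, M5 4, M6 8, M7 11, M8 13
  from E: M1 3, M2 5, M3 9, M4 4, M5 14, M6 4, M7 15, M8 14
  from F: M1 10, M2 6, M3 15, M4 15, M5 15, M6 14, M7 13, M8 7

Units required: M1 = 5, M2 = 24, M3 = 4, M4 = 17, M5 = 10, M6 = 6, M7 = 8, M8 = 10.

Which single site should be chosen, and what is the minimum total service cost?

With exactly 1 open, each farm uses its cheapest among the chosen.
{E}: M1→E 3·5=15, M2→E 5·24=120, M3→E 9·4=36, M4→E 4·17=68, M5→E 14·10=140, M6→E 4·6=24, M7→E 15·8=120, M8→E 14·10=140. Service cost 663.
{A}: service cost 721
{C}: service cost 814
Among all 6 size-1 choices, {E} is lowest.

Choose E only; total service cost 663.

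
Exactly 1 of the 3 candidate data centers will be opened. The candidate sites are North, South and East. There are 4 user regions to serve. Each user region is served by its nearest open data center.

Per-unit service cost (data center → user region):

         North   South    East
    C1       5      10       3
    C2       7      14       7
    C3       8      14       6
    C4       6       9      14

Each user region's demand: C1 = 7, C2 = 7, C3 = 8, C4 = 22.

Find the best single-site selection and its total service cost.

With exactly 1 open, each user region uses its cheapest among the chosen.
{North}: C1→North 5·7=35, C2→North 7·7=49, C3→North 8·8=64, C4→North 6·22=132. Service cost 280.
{East}: service cost 426
{South}: service cost 478
Among all 3 size-1 choices, {North} is lowest.

Choose North only; total service cost 280.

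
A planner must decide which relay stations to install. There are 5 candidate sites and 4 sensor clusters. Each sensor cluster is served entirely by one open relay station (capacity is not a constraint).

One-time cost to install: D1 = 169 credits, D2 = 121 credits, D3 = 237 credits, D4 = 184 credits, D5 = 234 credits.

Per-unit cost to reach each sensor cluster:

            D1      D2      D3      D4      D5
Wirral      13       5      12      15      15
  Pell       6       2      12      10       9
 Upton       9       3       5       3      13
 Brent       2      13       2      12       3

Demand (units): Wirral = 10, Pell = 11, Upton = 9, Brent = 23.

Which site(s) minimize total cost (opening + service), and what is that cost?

For any fixed open set, each sensor cluster goes to its cheapest open site; total = fixed + service.
{D1, D2}: Wirral→D2 5·10=50, Pell→D2 2·11=22, Upton→D2 3·9=27, Brent→D1 2·23=46. Service 145; fixed 290; total 435.
{D1}: service 323 + fixed 169 = 492
{D2, D3}: service 145 + fixed 358 = 503
{D1, D2, D3, D4, D5}: service 145 + fixed 945 = 1090
No other subset beats 435.

Open D1 and D2; minimum total cost 435.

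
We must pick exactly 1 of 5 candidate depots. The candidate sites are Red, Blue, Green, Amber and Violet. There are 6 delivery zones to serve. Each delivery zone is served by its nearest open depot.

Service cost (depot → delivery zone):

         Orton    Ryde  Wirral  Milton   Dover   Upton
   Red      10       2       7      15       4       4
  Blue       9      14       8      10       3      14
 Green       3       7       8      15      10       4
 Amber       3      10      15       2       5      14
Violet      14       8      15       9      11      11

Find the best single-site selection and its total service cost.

Choose Red only; total service cost 42.

With exactly 1 open, each delivery zone uses its cheapest among the chosen.
{Red}: Orton→Red 10, Ryde→Red 2, Wirral→Red 7, Milton→Red 15, Dover→Red 4, Upton→Red 4. Service cost 42.
{Green}: service cost 47
{Amber}: service cost 49
Among all 5 size-1 choices, {Red} is lowest.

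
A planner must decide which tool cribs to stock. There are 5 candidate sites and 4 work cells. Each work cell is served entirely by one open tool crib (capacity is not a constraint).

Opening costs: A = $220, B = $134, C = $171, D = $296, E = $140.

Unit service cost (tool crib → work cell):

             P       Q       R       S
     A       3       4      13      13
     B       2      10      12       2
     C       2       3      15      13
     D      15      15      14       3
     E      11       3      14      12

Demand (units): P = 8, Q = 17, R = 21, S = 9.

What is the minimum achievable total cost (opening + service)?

Minimum total cost: 590

For any fixed open set, each work cell goes to its cheapest open site; total = fixed + service.
{B}: P→B 2·8=16, Q→B 10·17=170, R→B 12·21=252, S→B 2·9=18. Service 456; fixed 134; total 590.
{B, E}: service 337 + fixed 274 = 611
{B, C}: service 337 + fixed 305 = 642
{A, B, C, D, E}: service 337 + fixed 961 = 1298
No other subset beats 590.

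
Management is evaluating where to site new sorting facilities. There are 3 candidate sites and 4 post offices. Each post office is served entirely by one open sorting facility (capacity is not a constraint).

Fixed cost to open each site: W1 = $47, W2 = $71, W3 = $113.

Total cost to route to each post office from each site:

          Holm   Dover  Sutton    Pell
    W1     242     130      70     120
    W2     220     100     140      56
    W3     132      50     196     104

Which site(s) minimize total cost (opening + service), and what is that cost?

Open W1 and W3; minimum total cost 516.

For any fixed open set, each post office goes to its cheapest open site; total = fixed + service.
{W1, W3}: Holm→W3 132, Dover→W3 50, Sutton→W1 70, Pell→W3 104. Service 356; fixed 160; total 516.
{W1, W2, W3}: service 308 + fixed 231 = 539
{W2, W3}: service 378 + fixed 184 = 562
{W1}: Holm→W1 242, Dover→W1 130, Sutton→W1 70, Pell→W1 120. Service 562; fixed 47; total 609.
(All 7 nonempty subsets were checked; W1 and W3 is lowest.)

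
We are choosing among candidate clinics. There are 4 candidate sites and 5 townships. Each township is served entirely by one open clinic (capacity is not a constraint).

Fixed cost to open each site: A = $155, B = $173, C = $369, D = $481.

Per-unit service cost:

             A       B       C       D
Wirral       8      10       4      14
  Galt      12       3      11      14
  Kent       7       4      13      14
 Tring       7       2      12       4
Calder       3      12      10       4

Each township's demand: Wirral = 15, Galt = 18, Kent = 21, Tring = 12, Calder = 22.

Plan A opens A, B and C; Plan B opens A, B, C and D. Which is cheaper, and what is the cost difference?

Plan A is cheaper by 481.

Plan A: {A, B, C}: Wirral→C 4·15=60, Galt→B 3·18=54, Kent→B 4·21=84, Tring→B 2·12=24, Calder→A 3·22=66. Service 288; fixed 697; total 985.
Plan B: {A, B, C, D}: Wirral→C 4·15=60, Galt→B 3·18=54, Kent→B 4·21=84, Tring→B 2·12=24, Calder→A 3·22=66. Service 288; fixed 1178; total 1466.
Difference: |985 − 1466| = 481.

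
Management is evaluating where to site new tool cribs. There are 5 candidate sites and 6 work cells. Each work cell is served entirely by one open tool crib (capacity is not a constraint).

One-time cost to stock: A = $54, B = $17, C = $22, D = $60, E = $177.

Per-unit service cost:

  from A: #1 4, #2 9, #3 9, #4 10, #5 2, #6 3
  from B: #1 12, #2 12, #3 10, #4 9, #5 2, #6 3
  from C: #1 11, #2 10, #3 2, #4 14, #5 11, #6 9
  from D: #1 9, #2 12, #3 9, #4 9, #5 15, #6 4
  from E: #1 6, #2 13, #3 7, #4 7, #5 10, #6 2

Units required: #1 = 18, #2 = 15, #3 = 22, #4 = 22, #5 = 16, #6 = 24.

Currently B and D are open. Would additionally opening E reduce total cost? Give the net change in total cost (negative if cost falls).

Current service cost with {B, D}: 842.
Adding E: each work cell re-picks its cheapest; new service cost 676, saving 166.
Extra fixed cost: 177. Net change = 177 − 166 = 11.
(Totals: 919 → 930.)

No — net change +11 (cost rises by 11).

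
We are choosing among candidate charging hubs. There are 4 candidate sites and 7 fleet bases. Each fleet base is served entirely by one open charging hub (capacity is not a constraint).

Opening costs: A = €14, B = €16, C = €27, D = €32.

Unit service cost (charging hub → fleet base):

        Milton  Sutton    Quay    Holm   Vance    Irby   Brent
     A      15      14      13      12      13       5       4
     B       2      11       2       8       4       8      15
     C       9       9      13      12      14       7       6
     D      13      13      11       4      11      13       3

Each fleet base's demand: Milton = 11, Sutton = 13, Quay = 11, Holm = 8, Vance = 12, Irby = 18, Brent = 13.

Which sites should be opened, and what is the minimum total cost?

Open A, B and D; minimum total cost 458.

For any fixed open set, each fleet base goes to its cheapest open site; total = fixed + service.
{A, B, D}: Milton→B 2·11=22, Sutton→B 11·13=143, Quay→B 2·11=22, Holm→D 4·8=32, Vance→B 4·12=48, Irby→A 5·18=90, Brent→D 3·13=39. Service 396; fixed 62; total 458.
{A, B, C, D}: Milton→B 2·11=22, Sutton→C 9·13=117, Quay→B 2·11=22, Holm→D 4·8=32, Vance→B 4·12=48, Irby→A 5·18=90, Brent→D 3·13=39. Service 370; fixed 89; total 459.
{A, B}: Milton→B 2·11=22, Sutton→B 11·13=143, Quay→B 2·11=22, Holm→B 8·8=64, Vance→B 4·12=48, Irby→A 5·18=90, Brent→A 4·13=52. Service 441; fixed 30; total 471.
{A}: Milton→A 15·11=165, Sutton→A 14·13=182, Quay→A 13·11=143, Holm→A 12·8=96, Vance→A 13·12=156, Irby→A 5·18=90, Brent→A 4·13=52. Service 884; fixed 14; total 898.
(All 15 nonempty subsets were checked; A, B and D is lowest.)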